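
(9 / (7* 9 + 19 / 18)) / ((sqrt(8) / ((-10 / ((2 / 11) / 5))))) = -22275* sqrt(2) / 2306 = -13.66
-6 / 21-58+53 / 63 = -517 / 9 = -57.44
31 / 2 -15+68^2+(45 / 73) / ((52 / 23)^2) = 912863109 / 197392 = 4624.62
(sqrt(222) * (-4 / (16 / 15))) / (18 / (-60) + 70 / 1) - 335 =-335 - 75 * sqrt(222) / 1394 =-335.80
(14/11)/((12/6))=7/11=0.64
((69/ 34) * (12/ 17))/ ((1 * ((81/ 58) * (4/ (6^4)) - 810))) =-96048/ 54308591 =-0.00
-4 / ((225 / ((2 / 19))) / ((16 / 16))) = -8 / 4275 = -0.00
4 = 4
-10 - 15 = -25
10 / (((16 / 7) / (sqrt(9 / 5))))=21 * sqrt(5) / 8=5.87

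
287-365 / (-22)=6679 / 22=303.59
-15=-15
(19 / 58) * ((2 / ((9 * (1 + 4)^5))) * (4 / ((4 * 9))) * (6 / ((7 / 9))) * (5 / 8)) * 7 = 19 / 217500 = 0.00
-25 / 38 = -0.66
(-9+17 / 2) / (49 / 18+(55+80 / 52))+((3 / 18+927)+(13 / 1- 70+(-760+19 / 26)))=59970212 / 540813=110.89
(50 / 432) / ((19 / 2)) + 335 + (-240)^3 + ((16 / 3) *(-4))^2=-28365226667 / 2052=-13823209.88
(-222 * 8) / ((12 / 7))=-1036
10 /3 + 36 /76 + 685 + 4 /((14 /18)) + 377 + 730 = 718579 /399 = 1800.95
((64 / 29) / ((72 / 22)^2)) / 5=484 / 11745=0.04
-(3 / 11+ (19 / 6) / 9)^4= -18945044881 / 124493242896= -0.15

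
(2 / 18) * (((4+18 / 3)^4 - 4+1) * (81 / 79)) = 89973 / 79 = 1138.90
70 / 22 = 35 / 11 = 3.18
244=244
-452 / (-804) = 113 / 201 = 0.56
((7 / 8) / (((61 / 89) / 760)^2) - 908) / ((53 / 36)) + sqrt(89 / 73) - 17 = sqrt(6497) / 73 + 143992857731 / 197213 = 730139.88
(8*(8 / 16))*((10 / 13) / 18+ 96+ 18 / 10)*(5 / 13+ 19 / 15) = 73722544 / 114075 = 646.26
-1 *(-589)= 589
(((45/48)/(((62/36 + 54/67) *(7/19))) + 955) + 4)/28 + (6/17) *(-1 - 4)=2643136007/81274144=32.52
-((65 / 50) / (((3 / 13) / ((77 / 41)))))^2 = -111.93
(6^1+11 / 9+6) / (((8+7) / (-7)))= -833 / 135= -6.17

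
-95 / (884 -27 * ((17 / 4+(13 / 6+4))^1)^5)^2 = -8068792320 / 930825390988175054761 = -0.00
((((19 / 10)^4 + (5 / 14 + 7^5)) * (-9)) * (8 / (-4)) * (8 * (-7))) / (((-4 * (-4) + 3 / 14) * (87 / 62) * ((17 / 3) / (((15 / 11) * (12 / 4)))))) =-537976.56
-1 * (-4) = 4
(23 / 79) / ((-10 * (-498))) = 0.00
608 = 608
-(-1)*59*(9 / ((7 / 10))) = 758.57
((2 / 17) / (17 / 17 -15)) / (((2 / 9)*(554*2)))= -9 / 263704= -0.00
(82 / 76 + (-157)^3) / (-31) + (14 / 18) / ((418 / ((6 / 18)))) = 21837800219 / 174933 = 124835.22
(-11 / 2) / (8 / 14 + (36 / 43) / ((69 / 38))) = -76153 / 14296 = -5.33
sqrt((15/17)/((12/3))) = sqrt(255)/34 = 0.47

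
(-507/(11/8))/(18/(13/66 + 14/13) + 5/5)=-4433208/181907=-24.37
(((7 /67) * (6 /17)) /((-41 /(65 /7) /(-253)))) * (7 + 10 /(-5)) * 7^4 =1184533350 /46699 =25365.28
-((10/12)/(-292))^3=125/5377771008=0.00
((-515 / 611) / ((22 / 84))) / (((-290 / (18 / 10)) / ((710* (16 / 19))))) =11.94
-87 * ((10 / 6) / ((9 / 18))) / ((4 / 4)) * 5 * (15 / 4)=-10875 / 2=-5437.50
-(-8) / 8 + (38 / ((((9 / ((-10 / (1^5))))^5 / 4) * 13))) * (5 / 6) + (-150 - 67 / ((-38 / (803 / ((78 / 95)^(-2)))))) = 311545590655837 / 394891663725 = 788.94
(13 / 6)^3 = 10.17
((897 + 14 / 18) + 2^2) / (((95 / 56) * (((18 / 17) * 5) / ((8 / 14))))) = 2207552 / 38475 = 57.38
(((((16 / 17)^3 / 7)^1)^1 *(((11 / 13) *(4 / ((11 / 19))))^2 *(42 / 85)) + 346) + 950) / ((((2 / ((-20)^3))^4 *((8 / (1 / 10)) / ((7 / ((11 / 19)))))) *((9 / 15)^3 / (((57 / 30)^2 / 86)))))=586446584653126400000000000 / 60087763593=9759833776230693.94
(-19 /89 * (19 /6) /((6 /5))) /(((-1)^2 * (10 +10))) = -361 /12816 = -0.03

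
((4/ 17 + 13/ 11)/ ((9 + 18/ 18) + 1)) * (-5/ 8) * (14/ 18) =-9275/ 148104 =-0.06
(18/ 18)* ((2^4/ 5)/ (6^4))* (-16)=-16/ 405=-0.04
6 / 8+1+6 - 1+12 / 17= 507 / 68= 7.46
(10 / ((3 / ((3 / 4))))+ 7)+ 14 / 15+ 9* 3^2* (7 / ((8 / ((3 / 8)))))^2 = 1176839 / 61440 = 19.15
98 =98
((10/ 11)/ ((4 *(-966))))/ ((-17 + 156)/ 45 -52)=75/ 15591884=0.00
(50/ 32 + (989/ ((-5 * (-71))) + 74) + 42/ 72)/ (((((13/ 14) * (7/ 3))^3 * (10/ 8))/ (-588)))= -14235448248/ 3899675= -3650.42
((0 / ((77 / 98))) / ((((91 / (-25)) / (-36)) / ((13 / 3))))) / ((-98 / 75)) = 0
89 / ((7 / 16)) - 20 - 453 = -269.57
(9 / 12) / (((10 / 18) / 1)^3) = 4.37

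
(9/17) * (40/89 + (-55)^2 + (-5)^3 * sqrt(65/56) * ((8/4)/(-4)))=1125 * sqrt(910)/952 + 2423385/1513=1637.36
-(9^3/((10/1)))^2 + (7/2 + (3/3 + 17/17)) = -530891/100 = -5308.91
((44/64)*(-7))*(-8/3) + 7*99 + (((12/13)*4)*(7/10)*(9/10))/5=6886411/9750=706.30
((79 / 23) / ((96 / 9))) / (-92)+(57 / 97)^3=12323484915 / 61798914176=0.20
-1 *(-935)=935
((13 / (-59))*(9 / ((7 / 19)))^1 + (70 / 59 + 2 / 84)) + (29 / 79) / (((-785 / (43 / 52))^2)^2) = -161983057595391632334467 / 38823292070937610080000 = -4.17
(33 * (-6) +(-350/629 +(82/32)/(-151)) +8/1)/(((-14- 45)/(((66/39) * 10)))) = 15928415195/291395572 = 54.66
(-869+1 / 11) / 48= -1593 / 88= -18.10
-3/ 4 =-0.75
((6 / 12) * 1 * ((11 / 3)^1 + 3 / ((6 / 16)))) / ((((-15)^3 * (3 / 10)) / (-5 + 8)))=-7 / 405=-0.02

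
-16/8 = -2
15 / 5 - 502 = -499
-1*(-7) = 7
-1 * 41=-41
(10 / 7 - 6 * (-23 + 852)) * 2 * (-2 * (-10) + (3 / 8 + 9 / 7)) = -10555526 / 49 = -215418.90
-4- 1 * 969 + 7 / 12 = -11669 / 12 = -972.42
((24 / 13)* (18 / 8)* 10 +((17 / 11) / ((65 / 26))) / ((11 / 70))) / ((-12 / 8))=-143056 / 4719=-30.31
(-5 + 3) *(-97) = 194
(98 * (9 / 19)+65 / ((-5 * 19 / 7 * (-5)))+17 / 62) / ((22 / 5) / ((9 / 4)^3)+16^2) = 204613533 / 1100873984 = 0.19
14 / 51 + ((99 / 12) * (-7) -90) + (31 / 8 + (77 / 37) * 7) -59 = -2838545 / 15096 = -188.03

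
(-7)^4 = 2401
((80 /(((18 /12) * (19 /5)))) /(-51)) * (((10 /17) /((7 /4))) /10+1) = -32800 /115311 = -0.28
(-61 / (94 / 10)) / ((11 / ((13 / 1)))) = -3965 / 517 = -7.67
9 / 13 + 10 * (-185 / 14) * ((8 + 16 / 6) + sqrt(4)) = -456761 / 273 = -1673.12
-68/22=-34/11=-3.09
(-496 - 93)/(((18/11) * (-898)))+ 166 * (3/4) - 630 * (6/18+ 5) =-52292143/16164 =-3235.10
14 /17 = 0.82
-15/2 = -7.50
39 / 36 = 13 / 12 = 1.08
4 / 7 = 0.57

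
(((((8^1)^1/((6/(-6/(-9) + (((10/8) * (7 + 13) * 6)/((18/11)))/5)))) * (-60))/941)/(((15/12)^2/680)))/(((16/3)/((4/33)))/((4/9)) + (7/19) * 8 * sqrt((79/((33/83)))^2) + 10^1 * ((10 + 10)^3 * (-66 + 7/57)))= 414763008/3109036461635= 0.00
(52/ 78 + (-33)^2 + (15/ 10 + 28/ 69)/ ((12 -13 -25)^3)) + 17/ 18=7935791699/ 7276464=1090.61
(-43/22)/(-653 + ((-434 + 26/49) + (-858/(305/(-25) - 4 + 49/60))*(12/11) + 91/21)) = 0.00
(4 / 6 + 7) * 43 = 989 / 3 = 329.67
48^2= 2304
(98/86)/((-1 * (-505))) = 49/21715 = 0.00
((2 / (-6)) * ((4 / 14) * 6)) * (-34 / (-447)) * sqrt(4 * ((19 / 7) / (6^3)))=-68 * sqrt(798) / 197127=-0.01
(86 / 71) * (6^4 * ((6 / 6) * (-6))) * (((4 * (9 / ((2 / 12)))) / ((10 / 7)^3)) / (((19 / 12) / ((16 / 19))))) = -1189087506432 / 3203875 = -371140.42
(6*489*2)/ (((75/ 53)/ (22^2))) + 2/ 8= 200701273/ 100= 2007012.73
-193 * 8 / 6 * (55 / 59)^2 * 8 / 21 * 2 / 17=-37364800 / 3728151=-10.02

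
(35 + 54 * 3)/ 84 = 197/ 84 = 2.35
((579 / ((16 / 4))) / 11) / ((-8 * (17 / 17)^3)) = -579 / 352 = -1.64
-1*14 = -14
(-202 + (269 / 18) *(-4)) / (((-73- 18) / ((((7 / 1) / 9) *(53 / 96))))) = 31217 / 25272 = 1.24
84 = 84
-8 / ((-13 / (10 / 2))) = 40 / 13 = 3.08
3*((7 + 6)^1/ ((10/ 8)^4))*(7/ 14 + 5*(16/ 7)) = 833664/ 4375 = 190.55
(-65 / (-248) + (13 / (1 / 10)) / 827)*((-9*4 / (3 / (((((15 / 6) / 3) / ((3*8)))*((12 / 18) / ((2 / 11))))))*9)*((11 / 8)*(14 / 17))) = -364188825 / 55786112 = -6.53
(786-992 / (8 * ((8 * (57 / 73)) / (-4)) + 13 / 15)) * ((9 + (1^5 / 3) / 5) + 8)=946586112 / 63655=14870.57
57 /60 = 19 /20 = 0.95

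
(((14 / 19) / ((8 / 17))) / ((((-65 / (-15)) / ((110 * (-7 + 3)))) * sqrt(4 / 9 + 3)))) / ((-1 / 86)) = 10131660 * sqrt(31) / 7657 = 7367.21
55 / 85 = 11 / 17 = 0.65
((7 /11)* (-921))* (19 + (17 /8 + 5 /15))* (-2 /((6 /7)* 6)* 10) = 38735725 /792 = 48908.74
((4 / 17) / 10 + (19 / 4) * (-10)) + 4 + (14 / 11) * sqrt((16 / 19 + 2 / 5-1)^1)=-7391 / 170 + 14 * sqrt(2185) / 1045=-42.85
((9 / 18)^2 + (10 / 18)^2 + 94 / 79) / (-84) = -44755 / 2150064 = -0.02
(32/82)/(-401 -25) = -8/8733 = -0.00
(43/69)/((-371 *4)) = -43/102396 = -0.00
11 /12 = 0.92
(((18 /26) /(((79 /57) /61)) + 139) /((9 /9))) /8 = 87023 /4108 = 21.18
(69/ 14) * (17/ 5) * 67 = 78591/ 70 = 1122.73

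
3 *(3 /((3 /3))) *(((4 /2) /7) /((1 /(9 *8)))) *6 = 7776 /7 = 1110.86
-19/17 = -1.12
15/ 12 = 5/ 4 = 1.25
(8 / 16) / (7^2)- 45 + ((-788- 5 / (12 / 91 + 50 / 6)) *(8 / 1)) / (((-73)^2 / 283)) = -458645096047 / 1206901262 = -380.02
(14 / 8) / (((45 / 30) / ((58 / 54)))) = 203 / 162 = 1.25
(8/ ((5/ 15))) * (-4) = -96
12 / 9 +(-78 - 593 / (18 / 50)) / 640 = -7847 / 5760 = -1.36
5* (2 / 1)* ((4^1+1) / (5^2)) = 2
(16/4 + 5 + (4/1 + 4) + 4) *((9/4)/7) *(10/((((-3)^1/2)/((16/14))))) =-360/7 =-51.43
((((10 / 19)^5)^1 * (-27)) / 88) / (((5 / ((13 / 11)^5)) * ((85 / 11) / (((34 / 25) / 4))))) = -100249110 / 398778220049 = -0.00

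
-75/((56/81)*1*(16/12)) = -18225/224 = -81.36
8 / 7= 1.14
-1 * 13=-13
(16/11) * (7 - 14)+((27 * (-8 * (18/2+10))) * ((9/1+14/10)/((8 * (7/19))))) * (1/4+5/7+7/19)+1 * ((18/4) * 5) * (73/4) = -407458693/21560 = -18898.83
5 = 5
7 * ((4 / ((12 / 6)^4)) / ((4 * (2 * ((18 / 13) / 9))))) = 91 / 64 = 1.42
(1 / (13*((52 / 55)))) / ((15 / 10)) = 55 / 1014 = 0.05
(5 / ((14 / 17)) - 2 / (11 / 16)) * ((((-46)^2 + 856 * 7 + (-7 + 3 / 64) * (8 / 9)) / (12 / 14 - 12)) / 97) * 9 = -284082197 / 1331616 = -213.34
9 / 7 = 1.29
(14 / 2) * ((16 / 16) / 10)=7 / 10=0.70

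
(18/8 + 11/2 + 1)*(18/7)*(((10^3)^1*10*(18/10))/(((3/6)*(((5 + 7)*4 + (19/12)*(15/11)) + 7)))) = 7128000/503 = 14170.97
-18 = -18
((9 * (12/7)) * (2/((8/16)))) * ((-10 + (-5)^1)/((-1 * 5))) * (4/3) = 1728/7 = 246.86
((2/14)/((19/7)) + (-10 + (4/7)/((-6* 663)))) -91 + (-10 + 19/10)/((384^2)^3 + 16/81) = -5334712960518303627546269/52846403553871310990880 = -100.95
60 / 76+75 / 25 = 72 / 19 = 3.79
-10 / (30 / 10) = -10 / 3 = -3.33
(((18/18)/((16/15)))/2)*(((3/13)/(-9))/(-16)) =5/6656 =0.00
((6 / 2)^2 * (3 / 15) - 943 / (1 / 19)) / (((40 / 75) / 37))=-1242867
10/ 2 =5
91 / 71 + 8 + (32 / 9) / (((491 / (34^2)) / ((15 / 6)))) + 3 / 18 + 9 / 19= 367806197 / 11922462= 30.85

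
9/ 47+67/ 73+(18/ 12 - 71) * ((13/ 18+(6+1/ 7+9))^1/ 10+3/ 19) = -19733965469/ 164276280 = -120.13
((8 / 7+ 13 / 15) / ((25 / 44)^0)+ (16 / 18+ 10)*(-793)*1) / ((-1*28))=2719357 / 8820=308.32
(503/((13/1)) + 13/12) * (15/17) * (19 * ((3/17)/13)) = 104025/11492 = 9.05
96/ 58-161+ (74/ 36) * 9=-8169/ 58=-140.84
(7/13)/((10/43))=301/130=2.32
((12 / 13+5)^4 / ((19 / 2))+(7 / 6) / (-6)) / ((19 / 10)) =12636101695 / 185589378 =68.09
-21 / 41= -0.51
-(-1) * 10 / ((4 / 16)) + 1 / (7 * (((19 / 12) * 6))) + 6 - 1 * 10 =4790 / 133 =36.02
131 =131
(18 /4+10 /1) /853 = 0.02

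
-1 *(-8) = 8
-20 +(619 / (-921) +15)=-5224 / 921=-5.67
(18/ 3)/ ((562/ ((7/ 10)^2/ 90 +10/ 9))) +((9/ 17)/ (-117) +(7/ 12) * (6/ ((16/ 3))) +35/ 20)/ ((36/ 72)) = 1794236033/ 372606000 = 4.82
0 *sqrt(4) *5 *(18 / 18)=0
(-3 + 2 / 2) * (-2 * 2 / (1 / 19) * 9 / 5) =1368 / 5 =273.60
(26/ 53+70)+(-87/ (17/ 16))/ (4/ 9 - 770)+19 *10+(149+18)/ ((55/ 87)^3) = 478404675599913/ 519117119125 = 921.57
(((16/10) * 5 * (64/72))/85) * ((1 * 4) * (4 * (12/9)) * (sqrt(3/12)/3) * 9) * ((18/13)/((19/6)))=24576/20995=1.17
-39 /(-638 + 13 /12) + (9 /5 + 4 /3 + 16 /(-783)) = 94977461 /29922345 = 3.17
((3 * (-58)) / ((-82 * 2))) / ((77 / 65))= 5655 / 6314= 0.90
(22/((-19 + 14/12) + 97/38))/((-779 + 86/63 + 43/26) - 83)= 158004/94269737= 0.00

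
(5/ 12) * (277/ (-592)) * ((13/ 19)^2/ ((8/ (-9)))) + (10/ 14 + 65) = 3150756005/ 47871488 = 65.82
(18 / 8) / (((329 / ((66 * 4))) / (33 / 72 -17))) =-39303 / 1316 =-29.87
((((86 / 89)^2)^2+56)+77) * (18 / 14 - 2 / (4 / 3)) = -25198256607 / 878391374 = -28.69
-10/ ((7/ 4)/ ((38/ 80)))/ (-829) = 19/ 5803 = 0.00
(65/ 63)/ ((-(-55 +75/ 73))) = 949/ 49644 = 0.02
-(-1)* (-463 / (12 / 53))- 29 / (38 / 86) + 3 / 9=-481129 / 228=-2110.21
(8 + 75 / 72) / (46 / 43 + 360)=0.03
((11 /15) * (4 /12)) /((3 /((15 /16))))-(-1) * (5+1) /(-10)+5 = 3223 /720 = 4.48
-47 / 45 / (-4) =47 / 180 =0.26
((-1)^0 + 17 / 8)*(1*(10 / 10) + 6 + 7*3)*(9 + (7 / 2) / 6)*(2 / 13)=129.01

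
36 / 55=0.65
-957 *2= -1914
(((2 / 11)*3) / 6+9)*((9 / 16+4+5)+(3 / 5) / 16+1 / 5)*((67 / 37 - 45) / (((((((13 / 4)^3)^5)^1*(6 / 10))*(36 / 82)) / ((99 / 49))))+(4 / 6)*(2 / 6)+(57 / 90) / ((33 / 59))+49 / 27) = 1747049421948627095891866 / 6187299561650276615403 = 282.36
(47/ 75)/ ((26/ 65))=47/ 30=1.57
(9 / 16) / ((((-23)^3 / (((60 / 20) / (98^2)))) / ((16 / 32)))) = -27 / 3739259776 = -0.00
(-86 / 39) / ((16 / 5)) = -215 / 312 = -0.69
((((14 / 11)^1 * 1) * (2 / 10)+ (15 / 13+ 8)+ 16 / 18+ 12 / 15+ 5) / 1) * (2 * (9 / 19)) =207172 / 13585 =15.25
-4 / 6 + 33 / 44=1 / 12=0.08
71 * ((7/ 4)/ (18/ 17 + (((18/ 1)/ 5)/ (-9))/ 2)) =144.67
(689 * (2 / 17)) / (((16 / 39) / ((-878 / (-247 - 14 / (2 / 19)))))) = 11796369 / 25840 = 456.52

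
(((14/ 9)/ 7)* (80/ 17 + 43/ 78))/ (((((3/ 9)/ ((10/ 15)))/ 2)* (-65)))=-27884/ 387855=-0.07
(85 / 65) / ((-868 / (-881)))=14977 / 11284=1.33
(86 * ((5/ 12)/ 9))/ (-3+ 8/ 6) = -2.39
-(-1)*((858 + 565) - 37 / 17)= 1420.82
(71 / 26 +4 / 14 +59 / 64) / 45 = 22937 / 262080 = 0.09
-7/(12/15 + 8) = -35/44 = -0.80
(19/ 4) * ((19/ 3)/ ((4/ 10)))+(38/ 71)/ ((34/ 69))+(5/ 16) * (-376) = -1193641/ 28968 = -41.21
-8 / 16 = -1 / 2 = -0.50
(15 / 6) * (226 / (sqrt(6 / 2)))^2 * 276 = 11747480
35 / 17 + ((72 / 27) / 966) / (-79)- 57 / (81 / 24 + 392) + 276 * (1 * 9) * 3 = 7453.91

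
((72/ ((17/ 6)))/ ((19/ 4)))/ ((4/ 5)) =2160/ 323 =6.69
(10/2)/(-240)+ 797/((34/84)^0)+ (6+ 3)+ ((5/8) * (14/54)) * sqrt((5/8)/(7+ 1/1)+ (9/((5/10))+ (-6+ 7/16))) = 35 * sqrt(89)/576+ 38687/48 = 806.55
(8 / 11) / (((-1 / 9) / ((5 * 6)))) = -2160 / 11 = -196.36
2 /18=1 /9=0.11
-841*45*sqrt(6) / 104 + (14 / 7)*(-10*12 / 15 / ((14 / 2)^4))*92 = -37845*sqrt(6) / 104 - 1472 / 2401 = -891.97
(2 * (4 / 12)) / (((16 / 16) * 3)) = 0.22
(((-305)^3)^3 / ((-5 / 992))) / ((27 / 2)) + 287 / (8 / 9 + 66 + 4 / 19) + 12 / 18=103988440008613673721351531611 / 309798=335665304516535528703708.60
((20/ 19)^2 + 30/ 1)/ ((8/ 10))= 28075/ 722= 38.89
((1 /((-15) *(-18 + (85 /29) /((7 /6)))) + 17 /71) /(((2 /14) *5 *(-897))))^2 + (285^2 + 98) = 18340137037778270799290761 /225522140572109160000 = 81323.00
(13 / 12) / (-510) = -13 / 6120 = -0.00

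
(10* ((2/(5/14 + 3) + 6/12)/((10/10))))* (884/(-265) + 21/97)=-8258849/241627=-34.18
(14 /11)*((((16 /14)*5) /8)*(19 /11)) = 190 /121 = 1.57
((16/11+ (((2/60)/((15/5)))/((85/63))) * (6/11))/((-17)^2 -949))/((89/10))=-0.00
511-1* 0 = 511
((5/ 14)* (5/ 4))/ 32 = 25/ 1792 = 0.01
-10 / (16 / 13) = -65 / 8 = -8.12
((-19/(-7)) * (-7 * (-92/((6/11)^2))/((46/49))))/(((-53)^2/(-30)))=-563255/8427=-66.84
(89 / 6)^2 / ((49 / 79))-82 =481111 / 1764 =272.74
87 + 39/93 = 2710/31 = 87.42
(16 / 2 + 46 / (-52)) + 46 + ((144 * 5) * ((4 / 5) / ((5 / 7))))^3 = 1704256512593 / 3250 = 524386619.26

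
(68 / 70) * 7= 34 / 5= 6.80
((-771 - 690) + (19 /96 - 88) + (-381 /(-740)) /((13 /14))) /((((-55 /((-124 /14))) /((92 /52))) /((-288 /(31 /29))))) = 1430552554818 /12037025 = 118846.02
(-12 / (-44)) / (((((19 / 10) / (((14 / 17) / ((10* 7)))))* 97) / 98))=588 / 344641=0.00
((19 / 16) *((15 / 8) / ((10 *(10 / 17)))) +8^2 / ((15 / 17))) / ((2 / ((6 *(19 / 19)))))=559963 / 2560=218.74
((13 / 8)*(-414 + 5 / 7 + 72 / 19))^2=501290904361 / 1132096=442798.94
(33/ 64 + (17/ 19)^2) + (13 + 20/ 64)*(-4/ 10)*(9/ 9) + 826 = 94956421/ 115520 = 821.99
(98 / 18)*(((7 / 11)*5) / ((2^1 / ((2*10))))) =17150 / 99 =173.23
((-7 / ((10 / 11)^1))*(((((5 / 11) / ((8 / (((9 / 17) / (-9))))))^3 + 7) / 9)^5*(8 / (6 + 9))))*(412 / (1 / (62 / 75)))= -650361428602484721865403134840490942900230331003733199 / 1633653847131697395449028033721961258179268444160000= -398.10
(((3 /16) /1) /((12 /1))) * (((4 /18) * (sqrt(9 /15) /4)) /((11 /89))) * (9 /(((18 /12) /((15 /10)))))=89 * sqrt(15) /7040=0.05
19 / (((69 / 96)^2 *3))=19456 / 1587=12.26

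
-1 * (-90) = 90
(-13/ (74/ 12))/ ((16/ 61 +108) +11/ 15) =-71370/ 3690047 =-0.02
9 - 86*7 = -593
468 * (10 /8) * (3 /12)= 585 /4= 146.25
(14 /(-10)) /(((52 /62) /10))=-217 /13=-16.69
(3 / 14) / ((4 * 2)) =3 / 112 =0.03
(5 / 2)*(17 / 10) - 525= -2083 / 4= -520.75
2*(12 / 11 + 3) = 90 / 11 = 8.18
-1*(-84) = 84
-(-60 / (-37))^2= -3600 / 1369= -2.63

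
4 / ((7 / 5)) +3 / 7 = 23 / 7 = 3.29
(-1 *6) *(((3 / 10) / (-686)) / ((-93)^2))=0.00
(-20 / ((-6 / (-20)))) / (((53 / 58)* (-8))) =1450 / 159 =9.12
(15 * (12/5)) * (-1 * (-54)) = 1944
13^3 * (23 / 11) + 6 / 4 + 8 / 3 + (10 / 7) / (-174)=61602473 / 13398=4597.89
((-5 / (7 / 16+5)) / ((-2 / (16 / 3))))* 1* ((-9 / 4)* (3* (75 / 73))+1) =-277280 / 19053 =-14.55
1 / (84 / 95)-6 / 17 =1111 / 1428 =0.78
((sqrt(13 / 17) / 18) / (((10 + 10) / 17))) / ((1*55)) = sqrt(221) / 19800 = 0.00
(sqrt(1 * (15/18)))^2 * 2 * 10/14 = 25/21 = 1.19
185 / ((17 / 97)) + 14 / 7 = 17979 / 17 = 1057.59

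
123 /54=41 /18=2.28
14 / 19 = 0.74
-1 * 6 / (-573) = 2 / 191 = 0.01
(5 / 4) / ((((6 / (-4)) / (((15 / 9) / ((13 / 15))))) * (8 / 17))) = -2125 / 624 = -3.41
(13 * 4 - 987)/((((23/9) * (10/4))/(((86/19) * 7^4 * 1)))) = -695031876/437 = -1590461.96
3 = 3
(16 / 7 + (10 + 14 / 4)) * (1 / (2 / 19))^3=1515839 / 112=13534.28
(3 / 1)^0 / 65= 1 / 65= 0.02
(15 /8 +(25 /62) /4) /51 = 245 /6324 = 0.04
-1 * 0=0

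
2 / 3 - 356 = -1066 / 3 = -355.33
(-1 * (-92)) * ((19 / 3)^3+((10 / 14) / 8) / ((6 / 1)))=17669819 / 756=23372.78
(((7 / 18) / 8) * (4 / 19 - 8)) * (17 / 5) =-4403 / 3420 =-1.29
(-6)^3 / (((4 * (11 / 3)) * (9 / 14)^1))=-252 / 11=-22.91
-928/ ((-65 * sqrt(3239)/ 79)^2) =-0.42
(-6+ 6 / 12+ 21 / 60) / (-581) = 103 / 11620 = 0.01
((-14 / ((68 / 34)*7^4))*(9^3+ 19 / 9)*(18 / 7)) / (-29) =1880 / 9947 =0.19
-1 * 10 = -10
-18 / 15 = -6 / 5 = -1.20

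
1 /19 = 0.05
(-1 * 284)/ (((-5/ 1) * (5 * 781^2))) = 4/ 214775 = 0.00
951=951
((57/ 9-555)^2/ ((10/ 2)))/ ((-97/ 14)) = -37930424/ 4365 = -8689.67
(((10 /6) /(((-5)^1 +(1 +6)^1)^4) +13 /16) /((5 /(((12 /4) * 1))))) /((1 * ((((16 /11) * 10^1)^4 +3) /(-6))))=-483153 /6554039230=-0.00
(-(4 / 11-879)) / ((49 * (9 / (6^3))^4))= 5949193.02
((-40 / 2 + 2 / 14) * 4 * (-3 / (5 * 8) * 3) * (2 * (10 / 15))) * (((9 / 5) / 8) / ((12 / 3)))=3753 / 2800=1.34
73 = 73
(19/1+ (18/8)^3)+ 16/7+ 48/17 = 270367/7616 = 35.50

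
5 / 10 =1 / 2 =0.50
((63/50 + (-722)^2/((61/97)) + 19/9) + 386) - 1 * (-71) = 22766683787/27450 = 829387.39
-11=-11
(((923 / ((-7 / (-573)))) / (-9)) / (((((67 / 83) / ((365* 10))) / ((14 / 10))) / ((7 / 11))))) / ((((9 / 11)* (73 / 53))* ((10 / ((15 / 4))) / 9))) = -27142951745 / 268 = -101279670.69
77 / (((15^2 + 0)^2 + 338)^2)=7 / 236111579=0.00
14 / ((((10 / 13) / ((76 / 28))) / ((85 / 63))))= 66.65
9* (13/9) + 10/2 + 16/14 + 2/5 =684/35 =19.54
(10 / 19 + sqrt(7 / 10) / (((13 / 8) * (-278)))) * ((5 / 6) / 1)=25 / 57 - sqrt(70) / 5421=0.44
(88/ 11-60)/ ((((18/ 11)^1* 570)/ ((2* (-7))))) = 0.78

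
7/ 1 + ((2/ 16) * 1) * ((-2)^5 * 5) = -13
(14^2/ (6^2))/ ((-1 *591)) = -49/ 5319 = -0.01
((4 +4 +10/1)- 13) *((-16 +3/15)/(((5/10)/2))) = -316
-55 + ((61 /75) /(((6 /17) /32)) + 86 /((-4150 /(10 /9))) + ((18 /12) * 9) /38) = 9024127 /473100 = 19.07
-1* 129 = -129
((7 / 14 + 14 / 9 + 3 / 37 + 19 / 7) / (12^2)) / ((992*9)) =22615 / 5993616384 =0.00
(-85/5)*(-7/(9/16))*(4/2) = 3808/9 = 423.11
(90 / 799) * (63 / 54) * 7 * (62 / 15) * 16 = 48608 / 799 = 60.84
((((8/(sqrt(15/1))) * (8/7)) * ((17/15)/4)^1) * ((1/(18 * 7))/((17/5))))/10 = 4 * sqrt(15)/99225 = 0.00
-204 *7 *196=-279888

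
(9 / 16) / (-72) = -0.01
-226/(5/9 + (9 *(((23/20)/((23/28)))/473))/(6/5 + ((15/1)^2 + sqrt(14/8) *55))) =-10439990773282026/25669761899321 - 300025271700 *sqrt(7)/25669761899321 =-406.73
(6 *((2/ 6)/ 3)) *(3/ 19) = 0.11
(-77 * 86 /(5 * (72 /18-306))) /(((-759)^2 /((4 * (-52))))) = -62608 /39540105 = -0.00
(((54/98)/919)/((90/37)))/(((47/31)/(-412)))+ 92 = 972861374/10582285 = 91.93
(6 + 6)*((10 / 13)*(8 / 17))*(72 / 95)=13824 / 4199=3.29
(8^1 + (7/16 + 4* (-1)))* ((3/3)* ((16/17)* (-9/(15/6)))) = -1278/85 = -15.04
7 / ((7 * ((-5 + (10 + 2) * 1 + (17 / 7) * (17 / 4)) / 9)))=252 / 485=0.52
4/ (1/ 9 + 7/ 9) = 9/ 2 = 4.50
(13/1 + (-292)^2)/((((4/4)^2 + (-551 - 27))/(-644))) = 54918388/577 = 95179.18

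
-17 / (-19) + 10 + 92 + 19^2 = 8814 / 19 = 463.89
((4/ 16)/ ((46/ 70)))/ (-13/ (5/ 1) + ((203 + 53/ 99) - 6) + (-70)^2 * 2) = 17325/ 455169356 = 0.00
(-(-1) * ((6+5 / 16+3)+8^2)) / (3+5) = 1173 / 128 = 9.16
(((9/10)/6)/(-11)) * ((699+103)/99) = -0.11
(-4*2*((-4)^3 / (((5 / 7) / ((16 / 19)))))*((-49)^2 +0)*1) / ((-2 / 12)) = -8695764.88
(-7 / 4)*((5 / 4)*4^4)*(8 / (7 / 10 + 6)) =-44800 / 67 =-668.66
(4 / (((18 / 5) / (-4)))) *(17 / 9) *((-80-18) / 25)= 32.91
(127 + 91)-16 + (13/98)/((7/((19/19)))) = 138585/686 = 202.02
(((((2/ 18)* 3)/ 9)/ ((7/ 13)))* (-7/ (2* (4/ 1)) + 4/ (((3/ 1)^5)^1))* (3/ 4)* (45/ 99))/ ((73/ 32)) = -108485/ 12293127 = -0.01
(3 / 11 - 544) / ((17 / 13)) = -77753 / 187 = -415.79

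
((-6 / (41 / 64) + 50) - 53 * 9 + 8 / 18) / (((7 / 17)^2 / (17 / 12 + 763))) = -426426122435 / 216972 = -1965350.93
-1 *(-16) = 16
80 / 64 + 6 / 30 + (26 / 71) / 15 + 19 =87221 / 4260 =20.47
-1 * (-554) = 554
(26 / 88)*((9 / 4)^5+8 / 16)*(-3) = -2322879 / 45056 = -51.56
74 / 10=37 / 5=7.40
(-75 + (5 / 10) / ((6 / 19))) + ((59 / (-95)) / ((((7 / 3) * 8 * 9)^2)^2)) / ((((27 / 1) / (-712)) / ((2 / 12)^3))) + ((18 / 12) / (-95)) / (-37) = -149858755798283537 / 2041220797378560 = -73.42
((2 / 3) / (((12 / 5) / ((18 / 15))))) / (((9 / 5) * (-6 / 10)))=-25 / 81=-0.31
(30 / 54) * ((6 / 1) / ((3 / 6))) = 6.67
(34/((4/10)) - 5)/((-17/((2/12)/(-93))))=40/4743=0.01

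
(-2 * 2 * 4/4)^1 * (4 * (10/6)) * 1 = -80/3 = -26.67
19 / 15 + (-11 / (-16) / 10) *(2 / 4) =1249 / 960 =1.30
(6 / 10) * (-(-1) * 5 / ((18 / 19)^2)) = 361 / 108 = 3.34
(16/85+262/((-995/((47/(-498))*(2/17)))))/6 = 80513/2527101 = 0.03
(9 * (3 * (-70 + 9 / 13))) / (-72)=2703 / 104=25.99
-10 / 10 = -1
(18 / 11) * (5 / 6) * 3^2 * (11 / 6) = 45 / 2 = 22.50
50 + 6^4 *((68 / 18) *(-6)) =-29326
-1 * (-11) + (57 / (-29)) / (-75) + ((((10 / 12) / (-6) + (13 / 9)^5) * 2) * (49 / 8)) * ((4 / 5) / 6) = 21647972479 / 1027452600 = 21.07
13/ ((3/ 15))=65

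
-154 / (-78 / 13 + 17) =-14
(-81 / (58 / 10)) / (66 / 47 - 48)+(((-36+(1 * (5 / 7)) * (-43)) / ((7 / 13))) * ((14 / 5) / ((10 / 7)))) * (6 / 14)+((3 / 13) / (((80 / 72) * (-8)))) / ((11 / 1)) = -87966182013 / 847646800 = -103.78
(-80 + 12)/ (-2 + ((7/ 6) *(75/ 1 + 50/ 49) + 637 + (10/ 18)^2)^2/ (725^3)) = 33323379689250000/ 979421607726911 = 34.02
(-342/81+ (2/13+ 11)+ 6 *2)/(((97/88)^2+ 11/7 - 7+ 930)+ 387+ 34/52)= 120070720/8330279571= 0.01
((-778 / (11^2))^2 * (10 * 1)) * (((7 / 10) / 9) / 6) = 2118494 / 395307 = 5.36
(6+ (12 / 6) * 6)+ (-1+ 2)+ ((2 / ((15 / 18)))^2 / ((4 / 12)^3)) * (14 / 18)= 3499 / 25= 139.96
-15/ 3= -5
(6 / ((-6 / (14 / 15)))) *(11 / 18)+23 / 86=-3517 / 11610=-0.30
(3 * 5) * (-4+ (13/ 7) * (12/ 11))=-2280/ 77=-29.61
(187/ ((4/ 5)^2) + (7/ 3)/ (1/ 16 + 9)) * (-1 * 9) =-6106251/ 2320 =-2632.00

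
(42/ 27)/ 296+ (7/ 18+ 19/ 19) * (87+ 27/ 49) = 7936843/ 65268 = 121.60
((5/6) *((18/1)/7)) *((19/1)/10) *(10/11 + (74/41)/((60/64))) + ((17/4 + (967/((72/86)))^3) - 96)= 1134826196630848973/736464960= 1540909966.21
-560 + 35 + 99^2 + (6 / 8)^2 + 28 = 148873 / 16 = 9304.56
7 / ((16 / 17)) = 119 / 16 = 7.44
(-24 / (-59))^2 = 576 / 3481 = 0.17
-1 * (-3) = 3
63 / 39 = 21 / 13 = 1.62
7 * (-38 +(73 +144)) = 1253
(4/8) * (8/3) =4/3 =1.33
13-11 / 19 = 236 / 19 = 12.42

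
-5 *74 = -370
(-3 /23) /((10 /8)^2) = -0.08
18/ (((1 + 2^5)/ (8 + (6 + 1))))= 90/ 11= 8.18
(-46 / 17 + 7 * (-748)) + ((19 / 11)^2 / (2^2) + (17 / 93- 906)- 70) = -4754807183 / 765204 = -6213.78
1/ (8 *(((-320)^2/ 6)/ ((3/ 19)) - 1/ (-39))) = 117/ 101171224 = 0.00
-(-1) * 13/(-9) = -13/9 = -1.44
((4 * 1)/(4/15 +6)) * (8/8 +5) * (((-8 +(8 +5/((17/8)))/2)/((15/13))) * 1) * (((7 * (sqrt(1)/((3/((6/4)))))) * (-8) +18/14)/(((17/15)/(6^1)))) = 7413120/5593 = 1325.43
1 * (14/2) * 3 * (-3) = -63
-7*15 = -105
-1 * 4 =-4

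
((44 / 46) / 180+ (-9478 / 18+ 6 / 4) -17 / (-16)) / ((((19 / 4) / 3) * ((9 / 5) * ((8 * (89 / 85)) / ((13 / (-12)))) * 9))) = 9588346885 / 3629183616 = 2.64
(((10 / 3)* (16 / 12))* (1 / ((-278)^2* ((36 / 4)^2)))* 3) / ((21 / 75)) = 250 / 32865021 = 0.00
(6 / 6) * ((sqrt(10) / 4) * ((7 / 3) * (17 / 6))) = 119 * sqrt(10) / 72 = 5.23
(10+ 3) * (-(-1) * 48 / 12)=52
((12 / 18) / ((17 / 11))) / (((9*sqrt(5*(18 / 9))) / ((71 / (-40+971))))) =781*sqrt(10) / 2136645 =0.00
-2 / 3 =-0.67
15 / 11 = 1.36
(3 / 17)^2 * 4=36 / 289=0.12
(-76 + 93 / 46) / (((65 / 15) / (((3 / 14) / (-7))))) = 0.52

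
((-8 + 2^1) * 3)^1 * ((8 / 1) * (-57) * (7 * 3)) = 172368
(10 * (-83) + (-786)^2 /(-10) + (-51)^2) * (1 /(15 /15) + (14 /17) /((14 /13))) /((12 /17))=-300043 /2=-150021.50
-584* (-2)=1168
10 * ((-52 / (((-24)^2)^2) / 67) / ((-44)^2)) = -65 / 5379416064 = -0.00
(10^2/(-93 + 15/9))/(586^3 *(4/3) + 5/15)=-0.00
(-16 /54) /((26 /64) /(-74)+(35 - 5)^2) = -18944 /57542049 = -0.00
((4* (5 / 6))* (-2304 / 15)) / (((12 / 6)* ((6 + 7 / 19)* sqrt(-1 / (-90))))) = -14592* sqrt(10) / 121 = -381.36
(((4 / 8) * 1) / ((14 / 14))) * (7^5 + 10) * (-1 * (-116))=975386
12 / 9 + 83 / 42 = 139 / 42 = 3.31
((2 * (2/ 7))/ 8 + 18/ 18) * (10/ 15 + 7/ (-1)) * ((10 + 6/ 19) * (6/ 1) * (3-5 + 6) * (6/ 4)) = -2520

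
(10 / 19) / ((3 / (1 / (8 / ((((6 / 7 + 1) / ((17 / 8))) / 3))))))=130 / 20349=0.01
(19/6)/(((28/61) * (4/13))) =15067/672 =22.42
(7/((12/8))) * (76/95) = 56/15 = 3.73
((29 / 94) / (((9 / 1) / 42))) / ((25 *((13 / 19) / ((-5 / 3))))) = -3857 / 27495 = -0.14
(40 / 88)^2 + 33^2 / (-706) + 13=996419 / 85426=11.66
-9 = -9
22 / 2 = 11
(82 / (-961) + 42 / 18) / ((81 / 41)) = 265721 / 233523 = 1.14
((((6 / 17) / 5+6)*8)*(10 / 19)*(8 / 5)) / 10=33024 / 8075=4.09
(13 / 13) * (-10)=-10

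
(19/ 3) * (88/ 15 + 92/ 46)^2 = 264556/ 675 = 391.93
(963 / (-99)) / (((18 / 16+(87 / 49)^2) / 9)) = -2055256 / 100419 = -20.47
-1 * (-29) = 29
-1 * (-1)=1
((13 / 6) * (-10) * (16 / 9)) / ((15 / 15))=-38.52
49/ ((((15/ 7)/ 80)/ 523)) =2870224/ 3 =956741.33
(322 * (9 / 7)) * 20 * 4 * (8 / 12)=22080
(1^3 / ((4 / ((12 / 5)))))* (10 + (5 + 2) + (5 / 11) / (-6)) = 1117 / 110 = 10.15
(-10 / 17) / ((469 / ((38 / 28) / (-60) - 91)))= 76459 / 669732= 0.11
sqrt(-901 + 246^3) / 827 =sqrt(14886035) / 827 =4.67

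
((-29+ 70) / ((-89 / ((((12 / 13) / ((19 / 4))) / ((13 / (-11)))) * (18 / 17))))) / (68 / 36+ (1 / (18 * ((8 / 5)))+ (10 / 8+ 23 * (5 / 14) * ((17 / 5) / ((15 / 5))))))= 0.01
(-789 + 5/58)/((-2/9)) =411813/116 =3550.11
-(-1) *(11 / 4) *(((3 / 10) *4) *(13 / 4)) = 429 / 40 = 10.72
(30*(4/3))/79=40/79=0.51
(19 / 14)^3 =2.50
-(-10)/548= 5/274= 0.02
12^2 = 144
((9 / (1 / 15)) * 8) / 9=120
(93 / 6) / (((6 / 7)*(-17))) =-217 / 204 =-1.06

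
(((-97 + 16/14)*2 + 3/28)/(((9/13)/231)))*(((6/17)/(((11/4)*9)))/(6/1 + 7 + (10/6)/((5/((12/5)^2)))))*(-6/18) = 3487250/171207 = 20.37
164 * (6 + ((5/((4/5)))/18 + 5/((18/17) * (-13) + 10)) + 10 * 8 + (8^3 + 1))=14122819/144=98075.13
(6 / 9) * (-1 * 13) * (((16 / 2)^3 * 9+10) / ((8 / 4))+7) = -20072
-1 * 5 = -5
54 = 54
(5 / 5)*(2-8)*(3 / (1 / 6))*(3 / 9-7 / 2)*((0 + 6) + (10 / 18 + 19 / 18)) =2603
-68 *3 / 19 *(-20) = 4080 / 19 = 214.74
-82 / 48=-41 / 24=-1.71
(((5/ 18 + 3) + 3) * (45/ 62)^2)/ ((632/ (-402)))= -5110425/ 2429408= -2.10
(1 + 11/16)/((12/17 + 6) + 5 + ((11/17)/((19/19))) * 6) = 459/4240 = 0.11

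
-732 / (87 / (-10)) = 2440 / 29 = 84.14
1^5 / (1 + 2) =1 / 3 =0.33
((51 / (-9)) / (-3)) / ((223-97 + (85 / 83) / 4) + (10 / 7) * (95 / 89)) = 3516212 / 237867219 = 0.01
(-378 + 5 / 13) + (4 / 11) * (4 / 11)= -593781 / 1573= -377.48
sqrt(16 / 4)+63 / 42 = 7 / 2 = 3.50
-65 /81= -0.80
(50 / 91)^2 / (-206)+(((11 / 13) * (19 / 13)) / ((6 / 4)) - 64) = -12435320 / 196833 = -63.18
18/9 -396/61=-274/61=-4.49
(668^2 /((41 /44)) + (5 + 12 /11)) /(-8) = -215975163 /3608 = -59860.08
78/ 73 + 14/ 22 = 1369/ 803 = 1.70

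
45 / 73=0.62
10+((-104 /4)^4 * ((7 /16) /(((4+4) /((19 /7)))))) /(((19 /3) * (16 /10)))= 429055 /64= 6703.98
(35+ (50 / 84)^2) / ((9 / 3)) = 11.78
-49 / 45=-1.09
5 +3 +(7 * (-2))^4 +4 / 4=38425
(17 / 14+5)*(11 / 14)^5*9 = 126102933 / 7529536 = 16.75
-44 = -44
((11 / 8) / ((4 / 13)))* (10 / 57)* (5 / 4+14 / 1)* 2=43615 / 1824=23.91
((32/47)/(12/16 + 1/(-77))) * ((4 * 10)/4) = 98560/10669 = 9.24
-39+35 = -4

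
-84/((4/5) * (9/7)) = -245/3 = -81.67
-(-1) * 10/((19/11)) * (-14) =-1540/19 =-81.05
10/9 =1.11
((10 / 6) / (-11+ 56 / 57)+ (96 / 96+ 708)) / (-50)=-202372 / 14275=-14.18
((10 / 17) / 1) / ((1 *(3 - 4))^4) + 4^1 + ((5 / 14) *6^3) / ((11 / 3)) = 33546 / 1309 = 25.63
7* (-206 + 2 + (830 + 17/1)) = 4501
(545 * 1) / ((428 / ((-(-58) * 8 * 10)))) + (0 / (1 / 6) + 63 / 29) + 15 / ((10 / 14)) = 5931.58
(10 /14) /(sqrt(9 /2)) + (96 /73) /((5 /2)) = 5 * sqrt(2) /21 + 192 /365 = 0.86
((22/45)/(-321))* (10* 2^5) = -1408/2889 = -0.49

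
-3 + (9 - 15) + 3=-6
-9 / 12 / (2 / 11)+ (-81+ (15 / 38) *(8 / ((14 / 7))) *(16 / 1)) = -9099 / 152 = -59.86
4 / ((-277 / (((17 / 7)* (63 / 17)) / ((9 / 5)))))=-0.07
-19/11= -1.73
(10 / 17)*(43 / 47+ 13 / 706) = 154845 / 282047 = 0.55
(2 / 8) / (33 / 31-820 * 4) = -0.00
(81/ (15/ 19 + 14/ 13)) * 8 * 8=1280448/ 461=2777.54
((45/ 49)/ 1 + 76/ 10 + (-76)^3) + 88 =-107525473/ 245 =-438879.48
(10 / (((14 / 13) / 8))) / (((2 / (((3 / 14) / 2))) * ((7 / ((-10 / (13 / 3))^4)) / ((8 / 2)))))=48600000 / 753571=64.49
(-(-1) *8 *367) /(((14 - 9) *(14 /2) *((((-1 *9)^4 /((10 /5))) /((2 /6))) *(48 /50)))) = 3670 /413343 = 0.01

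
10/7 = 1.43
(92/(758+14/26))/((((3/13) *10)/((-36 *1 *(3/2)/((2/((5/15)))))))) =-7774/16435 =-0.47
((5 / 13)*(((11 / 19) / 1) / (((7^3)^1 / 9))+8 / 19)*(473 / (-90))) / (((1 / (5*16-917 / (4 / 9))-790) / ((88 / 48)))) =969801317 / 473908263192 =0.00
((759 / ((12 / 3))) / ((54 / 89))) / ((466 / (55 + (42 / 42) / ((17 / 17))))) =157619 / 4194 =37.58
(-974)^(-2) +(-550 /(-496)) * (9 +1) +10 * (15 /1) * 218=480999484303 /14704478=32711.09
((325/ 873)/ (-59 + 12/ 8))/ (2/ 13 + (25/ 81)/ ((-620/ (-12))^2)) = -1624090/ 38620841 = -0.04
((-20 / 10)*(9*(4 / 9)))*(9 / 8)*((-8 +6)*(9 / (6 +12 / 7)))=21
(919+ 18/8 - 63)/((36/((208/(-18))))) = -44629/162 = -275.49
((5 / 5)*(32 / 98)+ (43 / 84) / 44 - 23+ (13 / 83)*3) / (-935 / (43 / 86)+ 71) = 47654473 / 3863129424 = 0.01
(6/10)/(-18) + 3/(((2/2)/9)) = 809/30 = 26.97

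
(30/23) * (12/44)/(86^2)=45/935594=0.00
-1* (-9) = 9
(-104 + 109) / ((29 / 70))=350 / 29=12.07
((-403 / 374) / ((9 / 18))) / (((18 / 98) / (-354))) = 2330146 / 561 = 4153.56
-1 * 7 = -7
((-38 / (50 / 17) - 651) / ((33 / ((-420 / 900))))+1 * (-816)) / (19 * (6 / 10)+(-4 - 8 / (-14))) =-2253958 / 22275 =-101.19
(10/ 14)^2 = 25/ 49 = 0.51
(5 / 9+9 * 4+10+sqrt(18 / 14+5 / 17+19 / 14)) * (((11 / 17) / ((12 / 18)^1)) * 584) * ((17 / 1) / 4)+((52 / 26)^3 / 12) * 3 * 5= 2409 * sqrt(166362) / 238+336487 / 3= 116290.78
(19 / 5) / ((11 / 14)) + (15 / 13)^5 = 140529563 / 20421115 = 6.88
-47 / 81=-0.58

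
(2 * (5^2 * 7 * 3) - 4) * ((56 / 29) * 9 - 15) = 72174 / 29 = 2488.76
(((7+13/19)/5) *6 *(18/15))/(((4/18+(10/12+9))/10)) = 189216/17195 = 11.00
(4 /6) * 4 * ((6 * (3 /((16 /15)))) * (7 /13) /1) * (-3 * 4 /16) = -945 /52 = -18.17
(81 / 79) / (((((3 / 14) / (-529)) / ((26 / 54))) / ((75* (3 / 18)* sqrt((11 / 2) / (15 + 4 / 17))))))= -171925* sqrt(96866) / 5846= -9153.05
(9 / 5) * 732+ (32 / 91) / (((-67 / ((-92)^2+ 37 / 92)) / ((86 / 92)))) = 20578658544 / 16126565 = 1276.07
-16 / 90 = -8 / 45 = -0.18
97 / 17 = 5.71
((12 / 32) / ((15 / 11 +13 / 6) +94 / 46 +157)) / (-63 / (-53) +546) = 40227 / 9542759716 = 0.00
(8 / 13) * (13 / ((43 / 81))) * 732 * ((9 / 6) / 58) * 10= 3557520 / 1247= 2852.86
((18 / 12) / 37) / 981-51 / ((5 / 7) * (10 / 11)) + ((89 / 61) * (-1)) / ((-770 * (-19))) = -78.54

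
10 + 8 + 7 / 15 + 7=382 / 15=25.47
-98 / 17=-5.76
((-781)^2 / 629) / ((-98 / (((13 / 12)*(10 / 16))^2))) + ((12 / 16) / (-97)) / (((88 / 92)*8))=-2750362409987 / 606154881024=-4.54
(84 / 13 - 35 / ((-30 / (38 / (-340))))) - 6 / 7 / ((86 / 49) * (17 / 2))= 3577133 / 570180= 6.27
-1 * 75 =-75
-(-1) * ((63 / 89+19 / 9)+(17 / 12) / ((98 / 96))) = 165110 / 39249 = 4.21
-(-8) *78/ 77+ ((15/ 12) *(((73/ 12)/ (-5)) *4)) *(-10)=31849/ 462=68.94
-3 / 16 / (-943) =3 / 15088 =0.00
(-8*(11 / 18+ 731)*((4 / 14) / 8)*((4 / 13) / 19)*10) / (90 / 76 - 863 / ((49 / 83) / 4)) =0.01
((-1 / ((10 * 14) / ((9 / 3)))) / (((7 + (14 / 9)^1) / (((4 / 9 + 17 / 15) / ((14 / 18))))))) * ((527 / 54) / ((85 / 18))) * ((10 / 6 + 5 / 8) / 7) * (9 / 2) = -59427 / 3841600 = -0.02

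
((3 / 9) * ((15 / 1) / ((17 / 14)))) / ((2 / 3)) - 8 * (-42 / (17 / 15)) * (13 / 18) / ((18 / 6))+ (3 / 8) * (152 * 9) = 30118 / 51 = 590.55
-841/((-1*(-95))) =-8.85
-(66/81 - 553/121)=12269/3267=3.76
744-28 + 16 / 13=9324 / 13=717.23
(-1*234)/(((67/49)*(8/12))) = -17199/67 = -256.70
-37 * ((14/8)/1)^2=-1813/16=-113.31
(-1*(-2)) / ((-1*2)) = -1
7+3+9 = 19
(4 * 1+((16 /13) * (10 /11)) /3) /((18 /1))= 938 /3861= 0.24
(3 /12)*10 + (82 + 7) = 183 /2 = 91.50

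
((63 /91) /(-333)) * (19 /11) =-19 /5291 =-0.00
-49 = -49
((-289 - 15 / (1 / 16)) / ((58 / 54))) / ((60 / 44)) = -52371 / 145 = -361.18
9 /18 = 1 /2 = 0.50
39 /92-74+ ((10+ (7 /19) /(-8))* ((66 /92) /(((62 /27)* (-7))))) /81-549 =-1889241211 /3034528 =-622.58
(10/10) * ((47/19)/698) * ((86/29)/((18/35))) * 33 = 778085/1153794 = 0.67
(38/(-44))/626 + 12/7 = 165131/96404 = 1.71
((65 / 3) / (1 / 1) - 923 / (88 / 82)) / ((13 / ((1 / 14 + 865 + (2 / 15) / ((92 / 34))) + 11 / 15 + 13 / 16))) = -19005553429 / 340032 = -55893.43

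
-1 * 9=-9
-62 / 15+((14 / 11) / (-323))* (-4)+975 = 970.88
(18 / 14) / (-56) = -9 / 392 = -0.02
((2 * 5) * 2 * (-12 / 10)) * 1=-24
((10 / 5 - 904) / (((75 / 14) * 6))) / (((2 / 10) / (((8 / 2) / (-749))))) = 3608 / 4815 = 0.75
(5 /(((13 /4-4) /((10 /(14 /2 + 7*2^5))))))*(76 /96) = -475 /2079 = -0.23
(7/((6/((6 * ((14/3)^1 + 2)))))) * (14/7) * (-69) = -6440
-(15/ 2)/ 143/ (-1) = 15/ 286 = 0.05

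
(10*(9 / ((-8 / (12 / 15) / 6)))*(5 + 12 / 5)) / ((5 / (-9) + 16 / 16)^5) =-58989951 / 2560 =-23042.95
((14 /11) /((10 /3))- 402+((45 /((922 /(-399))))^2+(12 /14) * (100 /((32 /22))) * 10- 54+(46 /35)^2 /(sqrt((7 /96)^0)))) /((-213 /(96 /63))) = -47160241122712 /12809421684675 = -3.68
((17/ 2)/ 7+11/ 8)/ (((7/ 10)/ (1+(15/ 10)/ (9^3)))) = 353075/ 95256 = 3.71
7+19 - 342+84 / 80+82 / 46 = -144057 / 460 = -313.17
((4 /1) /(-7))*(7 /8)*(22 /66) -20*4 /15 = -11 /2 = -5.50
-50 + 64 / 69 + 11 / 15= -48.34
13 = 13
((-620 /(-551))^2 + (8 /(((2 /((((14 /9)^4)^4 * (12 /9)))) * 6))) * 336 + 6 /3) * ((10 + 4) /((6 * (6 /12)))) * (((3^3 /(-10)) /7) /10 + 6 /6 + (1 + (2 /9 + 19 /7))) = 9140869816623371199376655563907 /1139222034270105753368025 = 8023782.50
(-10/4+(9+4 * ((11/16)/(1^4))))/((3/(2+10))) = 37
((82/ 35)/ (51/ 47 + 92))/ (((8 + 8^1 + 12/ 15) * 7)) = 1927/ 9003750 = 0.00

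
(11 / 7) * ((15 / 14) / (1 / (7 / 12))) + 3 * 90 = 15175 / 56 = 270.98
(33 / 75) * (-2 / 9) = -22 / 225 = -0.10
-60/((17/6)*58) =-0.37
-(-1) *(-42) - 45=-87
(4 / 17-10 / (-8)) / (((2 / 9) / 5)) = 4545 / 136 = 33.42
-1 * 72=-72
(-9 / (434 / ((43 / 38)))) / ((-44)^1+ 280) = -387 / 3892112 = -0.00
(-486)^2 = 236196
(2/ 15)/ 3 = 2/ 45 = 0.04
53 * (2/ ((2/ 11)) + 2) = 689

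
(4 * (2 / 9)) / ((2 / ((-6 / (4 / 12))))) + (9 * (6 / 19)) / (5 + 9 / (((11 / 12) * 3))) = -13238 / 1729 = -7.66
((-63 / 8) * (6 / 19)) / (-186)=63 / 4712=0.01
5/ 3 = 1.67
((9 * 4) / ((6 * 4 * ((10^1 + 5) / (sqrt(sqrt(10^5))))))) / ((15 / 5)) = 10^(1 / 4) / 3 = 0.59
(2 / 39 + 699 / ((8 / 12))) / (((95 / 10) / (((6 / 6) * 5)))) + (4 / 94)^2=903340379 / 1636869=551.87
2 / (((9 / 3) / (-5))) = -10 / 3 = -3.33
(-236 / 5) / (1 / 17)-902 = -8522 / 5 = -1704.40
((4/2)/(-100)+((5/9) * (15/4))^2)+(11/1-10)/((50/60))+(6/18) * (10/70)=140311/25200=5.57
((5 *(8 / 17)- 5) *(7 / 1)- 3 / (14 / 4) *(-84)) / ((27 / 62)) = 6262 / 51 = 122.78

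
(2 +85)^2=7569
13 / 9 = 1.44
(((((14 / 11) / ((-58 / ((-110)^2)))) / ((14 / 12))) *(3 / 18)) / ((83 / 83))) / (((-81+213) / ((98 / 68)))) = -1225 / 2958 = -0.41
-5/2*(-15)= 75/2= 37.50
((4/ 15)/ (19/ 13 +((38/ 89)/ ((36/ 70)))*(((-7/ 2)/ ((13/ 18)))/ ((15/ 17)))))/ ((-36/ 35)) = 0.08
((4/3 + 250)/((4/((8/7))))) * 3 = 1508/7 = 215.43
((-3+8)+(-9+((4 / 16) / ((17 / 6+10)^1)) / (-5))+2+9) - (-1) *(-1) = 4617 / 770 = 6.00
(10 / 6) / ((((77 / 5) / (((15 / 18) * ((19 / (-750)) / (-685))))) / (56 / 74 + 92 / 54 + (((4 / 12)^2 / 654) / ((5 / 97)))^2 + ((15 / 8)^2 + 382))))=0.00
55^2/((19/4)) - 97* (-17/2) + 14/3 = 167125/114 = 1466.01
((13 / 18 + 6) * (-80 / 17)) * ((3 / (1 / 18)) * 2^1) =-58080 / 17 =-3416.47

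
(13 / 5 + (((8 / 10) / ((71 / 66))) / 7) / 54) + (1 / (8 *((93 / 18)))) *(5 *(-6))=2601541 / 1386630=1.88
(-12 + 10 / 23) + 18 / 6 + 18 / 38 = -3536 / 437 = -8.09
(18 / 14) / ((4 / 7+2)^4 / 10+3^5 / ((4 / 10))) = 3430 / 1632339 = 0.00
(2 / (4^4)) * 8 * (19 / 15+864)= 12979 / 240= 54.08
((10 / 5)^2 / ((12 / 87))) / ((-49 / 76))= -2204 / 49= -44.98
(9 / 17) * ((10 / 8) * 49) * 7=15435 / 68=226.99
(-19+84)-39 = 26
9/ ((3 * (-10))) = -3/ 10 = -0.30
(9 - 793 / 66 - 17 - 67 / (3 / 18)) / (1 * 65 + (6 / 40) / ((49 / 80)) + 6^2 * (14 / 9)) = -1364797 / 392106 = -3.48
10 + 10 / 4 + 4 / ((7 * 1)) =183 / 14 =13.07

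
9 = 9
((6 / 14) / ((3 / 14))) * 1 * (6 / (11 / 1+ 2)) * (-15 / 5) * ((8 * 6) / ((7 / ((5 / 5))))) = -1728 / 91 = -18.99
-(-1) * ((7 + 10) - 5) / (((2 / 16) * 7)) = 96 / 7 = 13.71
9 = 9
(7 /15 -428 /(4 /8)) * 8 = -102664 /15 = -6844.27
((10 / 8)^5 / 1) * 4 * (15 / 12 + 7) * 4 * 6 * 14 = 2165625 / 64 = 33837.89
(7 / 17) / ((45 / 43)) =301 / 765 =0.39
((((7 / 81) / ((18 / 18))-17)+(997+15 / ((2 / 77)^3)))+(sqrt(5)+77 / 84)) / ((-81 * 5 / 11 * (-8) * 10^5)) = 11 * sqrt(5) / 324000000+1221711227 / 41990400000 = 0.03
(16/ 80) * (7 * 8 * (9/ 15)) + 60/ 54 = 1762/ 225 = 7.83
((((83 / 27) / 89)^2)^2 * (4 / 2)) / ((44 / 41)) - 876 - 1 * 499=-1008649926857459089 / 733563584584182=-1375.00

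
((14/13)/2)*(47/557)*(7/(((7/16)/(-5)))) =-3.63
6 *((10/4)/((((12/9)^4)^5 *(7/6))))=156905298045/3848290697216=0.04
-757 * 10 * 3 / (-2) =11355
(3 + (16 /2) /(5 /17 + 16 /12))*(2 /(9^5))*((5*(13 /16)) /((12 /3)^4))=4745 /1115265024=0.00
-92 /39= -2.36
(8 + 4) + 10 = 22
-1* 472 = -472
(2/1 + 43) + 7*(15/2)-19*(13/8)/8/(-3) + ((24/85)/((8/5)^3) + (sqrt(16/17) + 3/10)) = 4*sqrt(17)/17 + 202277/2040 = 100.13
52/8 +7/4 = 33/4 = 8.25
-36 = -36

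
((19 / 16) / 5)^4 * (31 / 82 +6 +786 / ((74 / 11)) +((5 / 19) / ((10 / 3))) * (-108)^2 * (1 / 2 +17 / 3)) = 2293973557429 / 124272640000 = 18.46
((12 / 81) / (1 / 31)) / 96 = 31 / 648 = 0.05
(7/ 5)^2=49/ 25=1.96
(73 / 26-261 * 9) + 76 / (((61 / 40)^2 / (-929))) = -3164111121 / 96746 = -32705.34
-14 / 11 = -1.27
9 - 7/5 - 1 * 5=13/5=2.60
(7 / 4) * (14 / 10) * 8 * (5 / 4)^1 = 49 / 2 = 24.50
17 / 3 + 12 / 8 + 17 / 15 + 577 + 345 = 9303 / 10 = 930.30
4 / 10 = 2 / 5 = 0.40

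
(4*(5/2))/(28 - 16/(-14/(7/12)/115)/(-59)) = 885/2363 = 0.37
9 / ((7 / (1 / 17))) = 9 / 119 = 0.08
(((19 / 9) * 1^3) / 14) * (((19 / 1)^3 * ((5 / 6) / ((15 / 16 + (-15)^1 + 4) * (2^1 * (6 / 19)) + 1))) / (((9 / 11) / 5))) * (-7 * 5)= 309512375 / 8991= 34424.69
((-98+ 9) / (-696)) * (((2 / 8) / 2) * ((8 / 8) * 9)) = 267 / 1856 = 0.14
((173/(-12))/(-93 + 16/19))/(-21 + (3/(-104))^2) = -8888048/1193098131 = -0.01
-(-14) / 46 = 7 / 23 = 0.30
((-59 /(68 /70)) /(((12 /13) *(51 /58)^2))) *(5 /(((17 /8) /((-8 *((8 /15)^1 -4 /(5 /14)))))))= -115592422400 /6765201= -17086.32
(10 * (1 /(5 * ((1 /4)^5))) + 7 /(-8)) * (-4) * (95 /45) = -103721 /6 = -17286.83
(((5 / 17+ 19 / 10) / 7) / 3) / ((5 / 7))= 373 / 2550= 0.15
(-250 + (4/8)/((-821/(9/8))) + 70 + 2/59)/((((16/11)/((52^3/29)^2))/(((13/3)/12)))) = -385091255362763092/366634791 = -1050340188.15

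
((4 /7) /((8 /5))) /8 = 5 /112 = 0.04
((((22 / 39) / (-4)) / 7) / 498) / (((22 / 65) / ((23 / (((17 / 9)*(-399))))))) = 115 / 31527384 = 0.00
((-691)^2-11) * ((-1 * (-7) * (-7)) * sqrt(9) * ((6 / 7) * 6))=-360967320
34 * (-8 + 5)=-102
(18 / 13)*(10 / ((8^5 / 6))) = 135 / 53248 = 0.00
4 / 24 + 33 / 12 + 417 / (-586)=7753 / 3516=2.21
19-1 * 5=14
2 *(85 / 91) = 1.87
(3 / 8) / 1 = 3 / 8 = 0.38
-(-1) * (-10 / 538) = -5 / 269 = -0.02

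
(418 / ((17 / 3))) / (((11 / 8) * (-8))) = -114 / 17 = -6.71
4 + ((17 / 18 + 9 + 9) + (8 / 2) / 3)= 437 / 18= 24.28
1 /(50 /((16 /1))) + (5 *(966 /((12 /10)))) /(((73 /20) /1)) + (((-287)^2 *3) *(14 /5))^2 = 873673230089376 /1825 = 478725057583.22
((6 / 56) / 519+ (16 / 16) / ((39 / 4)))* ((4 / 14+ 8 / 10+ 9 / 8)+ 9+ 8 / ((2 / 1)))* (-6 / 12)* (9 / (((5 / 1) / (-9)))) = 446517819 / 35264320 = 12.66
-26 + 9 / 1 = -17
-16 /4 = -4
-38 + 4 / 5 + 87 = 249 / 5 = 49.80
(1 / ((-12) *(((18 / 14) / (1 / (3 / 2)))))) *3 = -7 / 54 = -0.13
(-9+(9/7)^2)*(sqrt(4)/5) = -144/49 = -2.94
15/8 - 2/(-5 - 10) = 241/120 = 2.01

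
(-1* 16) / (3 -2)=-16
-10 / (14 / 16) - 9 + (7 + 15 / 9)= -11.76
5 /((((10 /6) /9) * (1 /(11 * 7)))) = 2079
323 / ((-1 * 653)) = -323 / 653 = -0.49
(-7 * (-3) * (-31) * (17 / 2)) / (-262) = 11067 / 524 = 21.12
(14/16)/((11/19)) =133/88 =1.51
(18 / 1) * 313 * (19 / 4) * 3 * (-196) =-15735762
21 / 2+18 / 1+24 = 105 / 2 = 52.50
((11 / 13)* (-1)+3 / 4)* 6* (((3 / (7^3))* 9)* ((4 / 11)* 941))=-762210 / 49049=-15.54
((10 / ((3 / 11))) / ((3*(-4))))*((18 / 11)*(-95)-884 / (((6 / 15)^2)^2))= 7631075 / 72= 105987.15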